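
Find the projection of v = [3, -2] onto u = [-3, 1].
[33/10, -11/10]

The projection of v onto u is proj_u(v) = ((v·u) / (u·u)) · u.
v·u = (3)*(-3) + (-2)*(1) = -11.
u·u = (-3)*(-3) + (1)*(1) = 10.
coefficient = -11 / 10 = -11/10.
proj_u(v) = -11/10 · [-3, 1] = [33/10, -11/10].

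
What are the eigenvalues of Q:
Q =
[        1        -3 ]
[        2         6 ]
λ = 3, 4

Solve det(Q - λI) = 0. For a 2×2 matrix the characteristic equation is λ² - (trace)λ + det = 0.
trace(Q) = a + d = 1 + 6 = 7.
det(Q) = a*d - b*c = (1)*(6) - (-3)*(2) = 6 + 6 = 12.
Characteristic equation: λ² - (7)λ + (12) = 0.
Discriminant = (7)² - 4*(12) = 49 - 48 = 1.
λ = (7 ± √1) / 2 = (7 ± 1) / 2 = 3, 4.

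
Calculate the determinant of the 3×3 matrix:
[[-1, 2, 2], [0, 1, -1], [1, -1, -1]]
-2

Expansion along first row:
det = -1·det([[1,-1],[-1,-1]]) - 2·det([[0,-1],[1,-1]]) + 2·det([[0,1],[1,-1]])
    = -1·(1·-1 - -1·-1) - 2·(0·-1 - -1·1) + 2·(0·-1 - 1·1)
    = -1·-2 - 2·1 + 2·-1
    = 2 + -2 + -2 = -2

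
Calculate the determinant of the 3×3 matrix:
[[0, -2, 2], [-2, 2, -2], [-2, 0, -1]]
4

Expansion along first row:
det = 0·det([[2,-2],[0,-1]]) - -2·det([[-2,-2],[-2,-1]]) + 2·det([[-2,2],[-2,0]])
    = 0·(2·-1 - -2·0) - -2·(-2·-1 - -2·-2) + 2·(-2·0 - 2·-2)
    = 0·-2 - -2·-2 + 2·4
    = 0 + -4 + 8 = 4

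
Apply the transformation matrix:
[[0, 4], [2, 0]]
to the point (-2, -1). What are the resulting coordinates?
(-4, -4)

Matrix multiplication:
[[0, 4], [2, 0]] × [-2, -1]ᵀ
= [0×-2 + 4×-1, 2×-2 + 0×-1]ᵀ
= [-4.0000, -4.0000]ᵀ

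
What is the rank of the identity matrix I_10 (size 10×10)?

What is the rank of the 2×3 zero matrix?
rank(I_10) = 10, rank(0) = 0

The identity I_10 has 10 columns that are the standard basis vectors e_1, …, e_10. These are linearly independent, so all 10 columns are pivots and rank(I_10) = 10.
The 2×3 zero matrix has every entry zero, so every row is the zero row and there are no pivots; rank(0) = 0.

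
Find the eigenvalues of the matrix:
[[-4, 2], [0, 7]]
λ = -4 and λ = 7

Characteristic equation: det(A - λI) = 0
λ² - (trace)λ + (det) = 0
λ² - (3)λ + (-28) = 0
λ² - 3λ - 28 = 0
Solving: λ = -4, 7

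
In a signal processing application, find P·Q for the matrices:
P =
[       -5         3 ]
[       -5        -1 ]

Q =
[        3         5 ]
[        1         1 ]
PQ =
[      -12       -22 ]
[      -16       -26 ]

Matrix multiplication: (PQ)[i][j] = sum over k of P[i][k] * Q[k][j].
  (PQ)[0][0] = (-5)*(3) + (3)*(1) = -12
  (PQ)[0][1] = (-5)*(5) + (3)*(1) = -22
  (PQ)[1][0] = (-5)*(3) + (-1)*(1) = -16
  (PQ)[1][1] = (-5)*(5) + (-1)*(1) = -26
PQ =
[      -12       -22 ]
[      -16       -26 ]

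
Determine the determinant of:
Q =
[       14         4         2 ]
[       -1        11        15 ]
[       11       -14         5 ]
det(Q) = 4176

Expand along row 0 (cofactor expansion): det(Q) = a*(e*i - f*h) - b*(d*i - f*g) + c*(d*h - e*g), where the 3×3 is [[a, b, c], [d, e, f], [g, h, i]].
Minor M_00 = (11)*(5) - (15)*(-14) = 55 + 210 = 265.
Minor M_01 = (-1)*(5) - (15)*(11) = -5 - 165 = -170.
Minor M_02 = (-1)*(-14) - (11)*(11) = 14 - 121 = -107.
det(Q) = (14)*(265) - (4)*(-170) + (2)*(-107) = 3710 + 680 - 214 = 4176.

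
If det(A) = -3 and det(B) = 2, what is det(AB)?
-6

Use the multiplicative property of determinants: det(AB) = det(A)*det(B).
det(AB) = (-3)*(2) = -6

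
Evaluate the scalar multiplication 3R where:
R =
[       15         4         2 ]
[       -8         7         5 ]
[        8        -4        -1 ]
3R =
[       45        12         6 ]
[      -24        21        15 ]
[       24       -12        -3 ]

Scalar multiplication is elementwise: (3R)[i][j] = 3 * R[i][j].
  (3R)[0][0] = 3 * (15) = 45
  (3R)[0][1] = 3 * (4) = 12
  (3R)[0][2] = 3 * (2) = 6
  (3R)[1][0] = 3 * (-8) = -24
  (3R)[1][1] = 3 * (7) = 21
  (3R)[1][2] = 3 * (5) = 15
  (3R)[2][0] = 3 * (8) = 24
  (3R)[2][1] = 3 * (-4) = -12
  (3R)[2][2] = 3 * (-1) = -3
3R =
[       45        12         6 ]
[      -24        21        15 ]
[       24       -12        -3 ]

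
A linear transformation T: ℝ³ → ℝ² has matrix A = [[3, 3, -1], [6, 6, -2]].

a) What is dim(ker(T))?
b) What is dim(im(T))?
dim(ker) = 2, dim(im) = 1

Observe that row 2 = 2 × row 1 (so the rows are linearly dependent).
Thus rank(A) = 1 (only one linearly independent row).
dim(im(T)) = rank(A) = 1.
By the rank-nullity theorem applied to T: ℝ³ → ℝ², rank(A) + nullity(A) = 3 (the domain dimension), so dim(ker(T)) = 3 - 1 = 2.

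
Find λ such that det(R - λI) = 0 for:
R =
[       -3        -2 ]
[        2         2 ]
λ = -2, 1

Solve det(R - λI) = 0. For a 2×2 matrix the characteristic equation is λ² - (trace)λ + det = 0.
trace(R) = a + d = -3 + 2 = -1.
det(R) = a*d - b*c = (-3)*(2) - (-2)*(2) = -6 + 4 = -2.
Characteristic equation: λ² - (-1)λ + (-2) = 0.
Discriminant = (-1)² - 4*(-2) = 1 + 8 = 9.
λ = (-1 ± √9) / 2 = (-1 ± 3) / 2 = -2, 1.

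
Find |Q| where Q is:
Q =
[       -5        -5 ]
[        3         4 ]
det(Q) = -5

For a 2×2 matrix [[a, b], [c, d]], det = a*d - b*c.
det(Q) = (-5)*(4) - (-5)*(3) = -20 + 15 = -5.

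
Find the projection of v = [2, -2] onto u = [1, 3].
[-2/5, -6/5]

The projection of v onto u is proj_u(v) = ((v·u) / (u·u)) · u.
v·u = (2)*(1) + (-2)*(3) = -4.
u·u = (1)*(1) + (3)*(3) = 10.
coefficient = -4 / 10 = -2/5.
proj_u(v) = -2/5 · [1, 3] = [-2/5, -6/5].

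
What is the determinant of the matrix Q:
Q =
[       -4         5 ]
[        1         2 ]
det(Q) = -13

For a 2×2 matrix [[a, b], [c, d]], det = a*d - b*c.
det(Q) = (-4)*(2) - (5)*(1) = -8 - 5 = -13.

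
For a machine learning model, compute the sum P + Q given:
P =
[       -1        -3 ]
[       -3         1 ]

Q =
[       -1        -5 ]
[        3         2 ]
P + Q =
[       -2        -8 ]
[        0         3 ]

Matrix addition is elementwise: (P+Q)[i][j] = P[i][j] + Q[i][j].
  (P+Q)[0][0] = (-1) + (-1) = -2
  (P+Q)[0][1] = (-3) + (-5) = -8
  (P+Q)[1][0] = (-3) + (3) = 0
  (P+Q)[1][1] = (1) + (2) = 3
P + Q =
[       -2        -8 ]
[        0         3 ]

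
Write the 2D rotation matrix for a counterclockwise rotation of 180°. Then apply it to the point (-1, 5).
R = [[-1, 0], [0, -1]]; R·(-1, 5) = (1, -5)

Rotation matrix formula: R(θ) = [[cos θ, -sin θ], [sin θ, cos θ]]
For θ = 180°:
cos(180°) = -1
sin(180°) = 0
R = [[-1, 0], [0, -1]]
Apply to (-1, 5): [-1·-1 + (0)·5, 0·-1 + -1·5] = (1, -5)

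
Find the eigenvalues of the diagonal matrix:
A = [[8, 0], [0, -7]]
λ₁ = 8, λ₂ = -7

The characteristic polynomial of A is det(A - λI) = (8 - λ)(-7 - λ) = 0.
The roots are λ = 8 and λ = -7, so the eigenvalues are the diagonal entries.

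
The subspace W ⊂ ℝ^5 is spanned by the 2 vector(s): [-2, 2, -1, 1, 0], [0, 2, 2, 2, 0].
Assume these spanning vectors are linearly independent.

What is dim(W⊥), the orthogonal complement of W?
dim(W⊥) = 3

For any subspace W of ℝ^n, dim(W) + dim(W⊥) = n (the whole-space dimension).
Here the given 2 vectors are linearly independent, so dim(W) = 2.
Thus dim(W⊥) = n - dim(W) = 5 - 2 = 3.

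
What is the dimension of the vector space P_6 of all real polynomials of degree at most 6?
Dimension = 7

A polynomial of degree at most 6 can be written as a₀ + a₁x + a₂x² + … + a_6x^6, with 7 free coefficients a₀, …, a_6.
The set {1, x, x², …, x^6} is a basis: it spans P_6 (every such polynomial is a linear combination of these) and is linearly independent (a polynomial is zero iff all its coefficients are zero).
Therefore dim(P_6) = 6 + 1 = 7.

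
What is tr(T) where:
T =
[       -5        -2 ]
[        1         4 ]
tr(T) = -5 + 4 = -1

The trace of a square matrix is the sum of its diagonal entries.
Diagonal entries of T: T[0][0] = -5, T[1][1] = 4.
tr(T) = -5 + 4 = -1.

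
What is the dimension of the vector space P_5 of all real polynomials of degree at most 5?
Dimension = 6

A polynomial of degree at most 5 can be written as a₀ + a₁x + a₂x² + … + a_5x^5, with 6 free coefficients a₀, …, a_5.
The set {1, x, x², …, x^5} is a basis: it spans P_5 (every such polynomial is a linear combination of these) and is linearly independent (a polynomial is zero iff all its coefficients are zero).
Therefore dim(P_5) = 5 + 1 = 6.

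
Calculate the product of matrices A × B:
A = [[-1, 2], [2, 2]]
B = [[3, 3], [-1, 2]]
[[-5, 1], [4, 10]]

Matrix multiplication:
C[0][0] = -1×3 + 2×-1 = -5
C[0][1] = -1×3 + 2×2 = 1
C[1][0] = 2×3 + 2×-1 = 4
C[1][1] = 2×3 + 2×2 = 10
Result: [[-5, 1], [4, 10]]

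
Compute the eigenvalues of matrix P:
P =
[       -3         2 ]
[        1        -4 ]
λ = -5, -2

Solve det(P - λI) = 0. For a 2×2 matrix the characteristic equation is λ² - (trace)λ + det = 0.
trace(P) = a + d = -3 - 4 = -7.
det(P) = a*d - b*c = (-3)*(-4) - (2)*(1) = 12 - 2 = 10.
Characteristic equation: λ² - (-7)λ + (10) = 0.
Discriminant = (-7)² - 4*(10) = 49 - 40 = 9.
λ = (-7 ± √9) / 2 = (-7 ± 3) / 2 = -5, -2.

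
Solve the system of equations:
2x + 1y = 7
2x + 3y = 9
x = 3, y = 1

Use elimination (row reduction):
Equation 1: 2x + 1y = 7.
Equation 2: 2x + 3y = 9.
Multiply Eq1 by 2 and Eq2 by 2: 4x + 2y = 14;  4x + 6y = 18.
Subtract: (4)y = 4, so y = 1.
Back-substitute into Eq1: 2x + 1*(1) = 7, so x = 3.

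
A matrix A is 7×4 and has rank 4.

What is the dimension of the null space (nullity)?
0

The rank-nullity theorem for an m×n matrix states:
rank(A) + nullity(A) = n (the number of columns).
Here n = 4 and rank(A) = 4, so nullity(A) = 4 - 4 = 0.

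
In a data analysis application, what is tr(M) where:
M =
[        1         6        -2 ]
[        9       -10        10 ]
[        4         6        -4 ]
tr(M) = 1 - 10 - 4 = -13

The trace of a square matrix is the sum of its diagonal entries.
Diagonal entries of M: M[0][0] = 1, M[1][1] = -10, M[2][2] = -4.
tr(M) = 1 - 10 - 4 = -13.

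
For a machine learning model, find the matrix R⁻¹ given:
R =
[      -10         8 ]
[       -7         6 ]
det(R) = -4
R⁻¹ =
[     -3/2         2 ]
[     -7/4       5/2 ]

For a 2×2 matrix R = [[a, b], [c, d]] with det(R) ≠ 0, R⁻¹ = (1/det(R)) * [[d, -b], [-c, a]].
det(R) = (-10)*(6) - (8)*(-7) = -60 + 56 = -4.
R⁻¹ = (1/-4) * [[6, -8], [7, -10]].
Dividing each entry by -4 and reducing:
R⁻¹ =
[     -3/2         2 ]
[     -7/4       5/2 ]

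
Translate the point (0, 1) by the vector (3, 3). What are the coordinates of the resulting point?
(3, 4)

Translation by (3, 3):
x' = 0 + 3 = 3
y' = 1 + 3 = 4
Homogeneous matrix: [[1, 0, 3], [0, 1, 3], [0, 0, 1]]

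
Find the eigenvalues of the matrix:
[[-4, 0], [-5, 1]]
λ = -4 and λ = 1

Characteristic equation: det(A - λI) = 0
λ² - (trace)λ + (det) = 0
λ² - (-3)λ + (-4) = 0
λ² + 3λ - 4 = 0
Solving: λ = -4, 1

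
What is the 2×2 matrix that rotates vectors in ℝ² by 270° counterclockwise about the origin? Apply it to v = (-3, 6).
R = [[0, 1], [-1, 0]]; R·v = (6, 3)

A counterclockwise rotation by angle θ in ℝ² has matrix R(θ) = [[cos θ, -sin θ], [sin θ, cos θ]].
For θ = 270°: cos θ = 0, sin θ = -1.
R(270°) = [[0, 1], [-1, 0]].
R·v = [0·-3 + (1)·6, -1·-3 + 0·6] = (6, 3).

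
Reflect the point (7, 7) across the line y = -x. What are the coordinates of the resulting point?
(-7, -7)

Reflection across line y = -x: (7, 7) → (-7, -7)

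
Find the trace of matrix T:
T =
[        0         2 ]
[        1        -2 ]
tr(T) = 0 - 2 = -2

The trace of a square matrix is the sum of its diagonal entries.
Diagonal entries of T: T[0][0] = 0, T[1][1] = -2.
tr(T) = 0 - 2 = -2.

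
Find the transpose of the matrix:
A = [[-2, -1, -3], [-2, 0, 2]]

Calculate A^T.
[[-2, -2], [-1, 0], [-3, 2]]

The transpose sends entry (i,j) to (j,i); rows become columns.
Row 0 of A: [-2, -1, -3] -> column 0 of A^T.
Row 1 of A: [-2, 0, 2] -> column 1 of A^T.
A^T = [[-2, -2], [-1, 0], [-3, 2]]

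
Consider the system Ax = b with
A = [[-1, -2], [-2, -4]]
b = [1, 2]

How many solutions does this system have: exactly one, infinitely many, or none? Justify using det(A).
Infinitely many solutions

det(A) = (-1)*(-4) - (-2)*(-2) = 0, so A is singular (column 2 is 2 times column 1).
b = [1, 2] = -1 * column 1 of A, so b lies in the column space of A.
A singular matrix whose right-hand side is in its column space gives a 1-parameter family of solutions — infinitely many.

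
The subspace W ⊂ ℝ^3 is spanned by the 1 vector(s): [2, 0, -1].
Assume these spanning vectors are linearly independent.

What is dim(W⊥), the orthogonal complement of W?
dim(W⊥) = 2

For any subspace W of ℝ^n, dim(W) + dim(W⊥) = n (the whole-space dimension).
Here the given 1 vectors are linearly independent, so dim(W) = 1.
Thus dim(W⊥) = n - dim(W) = 3 - 1 = 2.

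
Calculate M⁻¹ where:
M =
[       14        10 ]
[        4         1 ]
det(M) = -26
M⁻¹ =
[    -1/26      5/13 ]
[     2/13     -7/13 ]

For a 2×2 matrix M = [[a, b], [c, d]] with det(M) ≠ 0, M⁻¹ = (1/det(M)) * [[d, -b], [-c, a]].
det(M) = (14)*(1) - (10)*(4) = 14 - 40 = -26.
M⁻¹ = (1/-26) * [[1, -10], [-4, 14]].
Dividing each entry by -26 and reducing:
M⁻¹ =
[    -1/26      5/13 ]
[     2/13     -7/13 ]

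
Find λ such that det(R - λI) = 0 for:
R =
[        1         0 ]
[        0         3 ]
λ = 1, 3

Solve det(R - λI) = 0. For a 2×2 matrix the characteristic equation is λ² - (trace)λ + det = 0.
trace(R) = a + d = 1 + 3 = 4.
det(R) = a*d - b*c = (1)*(3) - (0)*(0) = 3 - 0 = 3.
Characteristic equation: λ² - (4)λ + (3) = 0.
Discriminant = (4)² - 4*(3) = 16 - 12 = 4.
λ = (4 ± √4) / 2 = (4 ± 2) / 2 = 1, 3.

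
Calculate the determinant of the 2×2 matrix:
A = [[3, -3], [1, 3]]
12

For A = [[a, b], [c, d]], det(A) = a*d - b*c.
det(A) = (3)*(3) - (-3)*(1) = 9 - -3 = 12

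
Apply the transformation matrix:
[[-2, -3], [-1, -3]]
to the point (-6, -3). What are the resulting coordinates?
(21, 15)

Matrix multiplication:
[[-2, -3], [-1, -3]] × [-6, -3]ᵀ
= [-2×-6 + -3×-3, -1×-6 + -3×-3]ᵀ
= [21.0000, 15.0000]ᵀ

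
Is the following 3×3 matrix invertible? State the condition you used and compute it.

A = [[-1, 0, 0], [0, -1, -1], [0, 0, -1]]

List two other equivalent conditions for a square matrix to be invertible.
Yes, invertible; det(A) = -1 ≠ 0. Equivalent conditions: rank(A) = 3; Ax = 0 has only the trivial solution; 0 is not an eigenvalue; the columns of A are linearly independent.

To check invertibility, compute det(A).
The given matrix is triangular, so det(A) equals the product of its diagonal entries = -1 ≠ 0.
Since det(A) ≠ 0, A is invertible.
Equivalent conditions for a square matrix A to be invertible:
- rank(A) = 3 (full rank).
- The homogeneous system Ax = 0 has only the trivial solution x = 0.
- 0 is not an eigenvalue of A.
- The columns (equivalently rows) of A are linearly independent.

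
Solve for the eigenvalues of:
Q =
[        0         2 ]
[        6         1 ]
λ = -3, 4

Solve det(Q - λI) = 0. For a 2×2 matrix the characteristic equation is λ² - (trace)λ + det = 0.
trace(Q) = a + d = 0 + 1 = 1.
det(Q) = a*d - b*c = (0)*(1) - (2)*(6) = 0 - 12 = -12.
Characteristic equation: λ² - (1)λ + (-12) = 0.
Discriminant = (1)² - 4*(-12) = 1 + 48 = 49.
λ = (1 ± √49) / 2 = (1 ± 7) / 2 = -3, 4.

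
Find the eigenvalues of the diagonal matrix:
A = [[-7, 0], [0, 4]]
λ₁ = -7, λ₂ = 4

The characteristic polynomial of A is det(A - λI) = (-7 - λ)(4 - λ) = 0.
The roots are λ = -7 and λ = 4, so the eigenvalues are the diagonal entries.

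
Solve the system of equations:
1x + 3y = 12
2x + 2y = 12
x = 3, y = 3

Use elimination (row reduction):
Equation 1: 1x + 3y = 12.
Equation 2: 2x + 2y = 12.
Multiply Eq1 by 2 and Eq2 by 1: 2x + 6y = 24;  2x + 2y = 12.
Subtract: (-4)y = -12, so y = 3.
Back-substitute into Eq1: 1x + 3*(3) = 12, so x = 3.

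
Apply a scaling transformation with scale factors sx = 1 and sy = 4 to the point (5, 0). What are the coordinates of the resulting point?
(5, 0)

Scaling matrix:
[[1, 0], [0, 4]]
Result: (5 × 1, 0 × 4) = (5, 0)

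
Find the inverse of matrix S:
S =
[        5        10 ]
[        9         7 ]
det(S) = -55
S⁻¹ =
[    -7/55      2/11 ]
[     9/55     -1/11 ]

For a 2×2 matrix S = [[a, b], [c, d]] with det(S) ≠ 0, S⁻¹ = (1/det(S)) * [[d, -b], [-c, a]].
det(S) = (5)*(7) - (10)*(9) = 35 - 90 = -55.
S⁻¹ = (1/-55) * [[7, -10], [-9, 5]].
Dividing each entry by -55 and reducing:
S⁻¹ =
[    -7/55      2/11 ]
[     9/55     -1/11 ]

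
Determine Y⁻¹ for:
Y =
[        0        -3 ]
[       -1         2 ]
det(Y) = -3
Y⁻¹ =
[     -2/3        -1 ]
[     -1/3         0 ]

For a 2×2 matrix Y = [[a, b], [c, d]] with det(Y) ≠ 0, Y⁻¹ = (1/det(Y)) * [[d, -b], [-c, a]].
det(Y) = (0)*(2) - (-3)*(-1) = 0 - 3 = -3.
Y⁻¹ = (1/-3) * [[2, 3], [1, 0]].
Dividing each entry by -3 and reducing:
Y⁻¹ =
[     -2/3        -1 ]
[     -1/3         0 ]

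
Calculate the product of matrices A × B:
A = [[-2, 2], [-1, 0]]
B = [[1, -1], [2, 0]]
[[2, 2], [-1, 1]]

Matrix multiplication:
C[0][0] = -2×1 + 2×2 = 2
C[0][1] = -2×-1 + 2×0 = 2
C[1][0] = -1×1 + 0×2 = -1
C[1][1] = -1×-1 + 0×0 = 1
Result: [[2, 2], [-1, 1]]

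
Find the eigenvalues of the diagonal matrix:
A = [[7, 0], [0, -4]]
λ₁ = 7, λ₂ = -4

The characteristic polynomial of A is det(A - λI) = (7 - λ)(-4 - λ) = 0.
The roots are λ = 7 and λ = -4, so the eigenvalues are the diagonal entries.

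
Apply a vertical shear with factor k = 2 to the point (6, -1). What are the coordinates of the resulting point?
(6, 11)

Shear matrix for vertical shear with factor k = 2:
[[1, 0], [2, 1]]
Result: (6, -1) → (6, 11)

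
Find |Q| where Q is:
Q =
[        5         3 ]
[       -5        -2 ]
det(Q) = 5

For a 2×2 matrix [[a, b], [c, d]], det = a*d - b*c.
det(Q) = (5)*(-2) - (3)*(-5) = -10 + 15 = 5.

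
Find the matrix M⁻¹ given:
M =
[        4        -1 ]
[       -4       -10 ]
det(M) = -44
M⁻¹ =
[     5/22     -1/44 ]
[    -1/11     -1/11 ]

For a 2×2 matrix M = [[a, b], [c, d]] with det(M) ≠ 0, M⁻¹ = (1/det(M)) * [[d, -b], [-c, a]].
det(M) = (4)*(-10) - (-1)*(-4) = -40 - 4 = -44.
M⁻¹ = (1/-44) * [[-10, 1], [4, 4]].
Dividing each entry by -44 and reducing:
M⁻¹ =
[     5/22     -1/44 ]
[    -1/11     -1/11 ]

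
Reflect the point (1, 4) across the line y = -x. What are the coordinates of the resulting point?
(-4, -1)

Reflection across line y = -x: (1, 4) → (-4, -1)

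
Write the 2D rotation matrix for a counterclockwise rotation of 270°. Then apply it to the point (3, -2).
R = [[0, 1], [-1, 0]]; R·(3, -2) = (-2, -3)

Rotation matrix formula: R(θ) = [[cos θ, -sin θ], [sin θ, cos θ]]
For θ = 270°:
cos(270°) = 0
sin(270°) = -1
R = [[0, 1], [-1, 0]]
Apply to (3, -2): [0·3 + (1)·-2, -1·3 + 0·-2] = (-2, -3)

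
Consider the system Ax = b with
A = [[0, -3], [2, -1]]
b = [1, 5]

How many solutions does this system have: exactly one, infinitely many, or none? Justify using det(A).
Exactly one solution

Compute det(A) = (0)*(-1) - (-3)*(2) = 6.
Because det(A) ≠ 0, A is invertible and Ax = b has a unique solution for every b (here x = A⁻¹ b).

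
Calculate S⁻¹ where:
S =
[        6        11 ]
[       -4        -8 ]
det(S) = -4
S⁻¹ =
[        2      11/4 ]
[       -1      -3/2 ]

For a 2×2 matrix S = [[a, b], [c, d]] with det(S) ≠ 0, S⁻¹ = (1/det(S)) * [[d, -b], [-c, a]].
det(S) = (6)*(-8) - (11)*(-4) = -48 + 44 = -4.
S⁻¹ = (1/-4) * [[-8, -11], [4, 6]].
Dividing each entry by -4 and reducing:
S⁻¹ =
[        2      11/4 ]
[       -1      -3/2 ]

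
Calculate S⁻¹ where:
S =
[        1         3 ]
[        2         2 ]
det(S) = -4
S⁻¹ =
[     -1/2       3/4 ]
[      1/2      -1/4 ]

For a 2×2 matrix S = [[a, b], [c, d]] with det(S) ≠ 0, S⁻¹ = (1/det(S)) * [[d, -b], [-c, a]].
det(S) = (1)*(2) - (3)*(2) = 2 - 6 = -4.
S⁻¹ = (1/-4) * [[2, -3], [-2, 1]].
Dividing each entry by -4 and reducing:
S⁻¹ =
[     -1/2       3/4 ]
[      1/2      -1/4 ]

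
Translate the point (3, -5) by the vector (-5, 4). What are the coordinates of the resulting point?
(-2, -1)

Translation by (-5, 4):
x' = 3 + -5 = -2
y' = -5 + 4 = -1
Homogeneous matrix: [[1, 0, -5], [0, 1, 4], [0, 0, 1]]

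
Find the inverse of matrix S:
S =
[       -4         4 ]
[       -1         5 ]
det(S) = -16
S⁻¹ =
[    -5/16       1/4 ]
[    -1/16       1/4 ]

For a 2×2 matrix S = [[a, b], [c, d]] with det(S) ≠ 0, S⁻¹ = (1/det(S)) * [[d, -b], [-c, a]].
det(S) = (-4)*(5) - (4)*(-1) = -20 + 4 = -16.
S⁻¹ = (1/-16) * [[5, -4], [1, -4]].
Dividing each entry by -16 and reducing:
S⁻¹ =
[    -5/16       1/4 ]
[    -1/16       1/4 ]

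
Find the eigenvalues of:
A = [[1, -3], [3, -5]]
λ = -2, -2

Solve det(A - λI) = 0. For a 2×2 matrix this is λ² - (trace)λ + det = 0.
trace(A) = 1 - 5 = -4.
det(A) = (1)*(-5) - (-3)*(3) = -5 + 9 = 4.
Characteristic equation: λ² - (-4)λ + (4) = 0.
Discriminant: (-4)² - 4*(4) = 16 - 16 = 0.
Roots: λ = (-4 ± √0) / 2 = -2, -2.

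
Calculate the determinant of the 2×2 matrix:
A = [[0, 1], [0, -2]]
0

For A = [[a, b], [c, d]], det(A) = a*d - b*c.
det(A) = (0)*(-2) - (1)*(0) = 0 - 0 = 0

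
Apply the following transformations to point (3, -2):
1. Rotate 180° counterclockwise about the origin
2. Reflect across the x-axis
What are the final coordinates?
(-3, -2)

Step 1: Rotate 180° → (-3, 2)
Step 2: Reflect across the x-axis → (-3, -2)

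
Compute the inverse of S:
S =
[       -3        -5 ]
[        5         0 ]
det(S) = 25
S⁻¹ =
[        0       1/5 ]
[     -1/5     -3/25 ]

For a 2×2 matrix S = [[a, b], [c, d]] with det(S) ≠ 0, S⁻¹ = (1/det(S)) * [[d, -b], [-c, a]].
det(S) = (-3)*(0) - (-5)*(5) = 0 + 25 = 25.
S⁻¹ = (1/25) * [[0, 5], [-5, -3]].
Dividing each entry by 25 and reducing:
S⁻¹ =
[        0       1/5 ]
[     -1/5     -3/25 ]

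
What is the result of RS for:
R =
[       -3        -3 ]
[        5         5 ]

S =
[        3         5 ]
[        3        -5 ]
RS =
[      -18         0 ]
[       30         0 ]

Matrix multiplication: (RS)[i][j] = sum over k of R[i][k] * S[k][j].
  (RS)[0][0] = (-3)*(3) + (-3)*(3) = -18
  (RS)[0][1] = (-3)*(5) + (-3)*(-5) = 0
  (RS)[1][0] = (5)*(3) + (5)*(3) = 30
  (RS)[1][1] = (5)*(5) + (5)*(-5) = 0
RS =
[      -18         0 ]
[       30         0 ]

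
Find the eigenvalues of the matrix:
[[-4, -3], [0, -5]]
λ = -5 and λ = -4

Characteristic equation: det(A - λI) = 0
λ² - (trace)λ + (det) = 0
λ² - (-9)λ + (20) = 0
λ² + 9λ + 20 = 0
Solving: λ = -5, -4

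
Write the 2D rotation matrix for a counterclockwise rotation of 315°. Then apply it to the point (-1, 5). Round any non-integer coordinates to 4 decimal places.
R = [[√2/2, √2/2], [-√2/2, √2/2]]; R·(-1, 5) = (2.8284, 4.2426)

Rotation matrix formula: R(θ) = [[cos θ, -sin θ], [sin θ, cos θ]]
For θ = 315°:
cos(315°) = √2/2
sin(315°) = -√2/2
R = [[√2/2, √2/2], [-√2/2, √2/2]]
Apply to (-1, 5): [√2/2·-1 + (√2/2)·5, -√2/2·-1 + √2/2·5] = (2.8284, 4.2426)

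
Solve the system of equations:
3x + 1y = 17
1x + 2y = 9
x = 5, y = 2

Use elimination (row reduction):
Equation 1: 3x + 1y = 17.
Equation 2: 1x + 2y = 9.
Multiply Eq1 by 1 and Eq2 by 3: 3x + 1y = 17;  3x + 6y = 27.
Subtract: (5)y = 10, so y = 2.
Back-substitute into Eq1: 3x + 1*(2) = 17, so x = 5.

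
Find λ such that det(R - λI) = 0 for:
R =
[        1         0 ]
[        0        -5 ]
λ = -5, 1

Solve det(R - λI) = 0. For a 2×2 matrix the characteristic equation is λ² - (trace)λ + det = 0.
trace(R) = a + d = 1 - 5 = -4.
det(R) = a*d - b*c = (1)*(-5) - (0)*(0) = -5 - 0 = -5.
Characteristic equation: λ² - (-4)λ + (-5) = 0.
Discriminant = (-4)² - 4*(-5) = 16 + 20 = 36.
λ = (-4 ± √36) / 2 = (-4 ± 6) / 2 = -5, 1.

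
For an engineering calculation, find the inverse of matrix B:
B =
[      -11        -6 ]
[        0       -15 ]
det(B) = 165
B⁻¹ =
[    -1/11      2/55 ]
[        0     -1/15 ]

For a 2×2 matrix B = [[a, b], [c, d]] with det(B) ≠ 0, B⁻¹ = (1/det(B)) * [[d, -b], [-c, a]].
det(B) = (-11)*(-15) - (-6)*(0) = 165 - 0 = 165.
B⁻¹ = (1/165) * [[-15, 6], [0, -11]].
Dividing each entry by 165 and reducing:
B⁻¹ =
[    -1/11      2/55 ]
[        0     -1/15 ]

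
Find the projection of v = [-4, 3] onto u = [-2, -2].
[-1/2, -1/2]

The projection of v onto u is proj_u(v) = ((v·u) / (u·u)) · u.
v·u = (-4)*(-2) + (3)*(-2) = 2.
u·u = (-2)*(-2) + (-2)*(-2) = 8.
coefficient = 2 / 8 = 1/4.
proj_u(v) = 1/4 · [-2, -2] = [-1/2, -1/2].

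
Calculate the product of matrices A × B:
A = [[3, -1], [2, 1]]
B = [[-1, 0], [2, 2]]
[[-5, -2], [0, 2]]

Matrix multiplication:
C[0][0] = 3×-1 + -1×2 = -5
C[0][1] = 3×0 + -1×2 = -2
C[1][0] = 2×-1 + 1×2 = 0
C[1][1] = 2×0 + 1×2 = 2
Result: [[-5, -2], [0, 2]]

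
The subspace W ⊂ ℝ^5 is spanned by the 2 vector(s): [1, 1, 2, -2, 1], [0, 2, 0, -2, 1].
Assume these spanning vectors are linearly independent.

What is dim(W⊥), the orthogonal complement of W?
dim(W⊥) = 3

For any subspace W of ℝ^n, dim(W) + dim(W⊥) = n (the whole-space dimension).
Here the given 2 vectors are linearly independent, so dim(W) = 2.
Thus dim(W⊥) = n - dim(W) = 5 - 2 = 3.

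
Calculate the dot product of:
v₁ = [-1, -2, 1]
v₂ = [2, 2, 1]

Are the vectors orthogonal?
-5, No

The dot product is the sum of products of corresponding components.
v₁·v₂ = (-1)*(2) + (-2)*(2) + (1)*(1) = -2 - 4 + 1 = -5.
Two vectors are orthogonal iff their dot product is 0; here the dot product is -5, so the vectors are not orthogonal.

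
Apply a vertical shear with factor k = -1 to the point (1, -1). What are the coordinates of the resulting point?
(1, -2)

Shear matrix for vertical shear with factor k = -1:
[[1, 0], [-1, 1]]
Result: (1, -1) → (1, -2)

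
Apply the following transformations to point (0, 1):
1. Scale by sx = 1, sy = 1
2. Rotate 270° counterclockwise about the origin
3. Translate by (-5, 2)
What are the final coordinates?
(-4, 2)

Step 1: Scale → (0, 1)
Step 2: Rotate 270° → (1, 0)
Step 3: Translate → (-4, 2)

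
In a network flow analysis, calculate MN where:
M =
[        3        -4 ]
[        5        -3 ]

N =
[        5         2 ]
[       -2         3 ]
MN =
[       23        -6 ]
[       31         1 ]

Matrix multiplication: (MN)[i][j] = sum over k of M[i][k] * N[k][j].
  (MN)[0][0] = (3)*(5) + (-4)*(-2) = 23
  (MN)[0][1] = (3)*(2) + (-4)*(3) = -6
  (MN)[1][0] = (5)*(5) + (-3)*(-2) = 31
  (MN)[1][1] = (5)*(2) + (-3)*(3) = 1
MN =
[       23        -6 ]
[       31         1 ]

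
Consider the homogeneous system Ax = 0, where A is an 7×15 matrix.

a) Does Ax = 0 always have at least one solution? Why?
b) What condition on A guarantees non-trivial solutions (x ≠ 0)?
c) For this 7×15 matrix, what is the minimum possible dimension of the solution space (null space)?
a) Yes, x = 0 is always a solution. b) When A has linearly dependent columns (rank < n). c) Minimum nullity = 8.

a) x = 0 satisfies A·0 = 0, so the zero vector is always a solution.
b) Non-trivial solutions exist iff the columns of A are linearly dependent, equivalently rank(A) < n (the number of columns).
c) By rank-nullity, rank(A) + nullity(A) = n = 15. Since A has only 7 rows, rank(A) ≤ 7, so nullity(A) ≥ 15 - 7 = 8.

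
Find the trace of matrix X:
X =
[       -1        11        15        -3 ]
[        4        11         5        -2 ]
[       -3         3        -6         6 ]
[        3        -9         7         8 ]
tr(X) = -1 + 11 - 6 + 8 = 12

The trace of a square matrix is the sum of its diagonal entries.
Diagonal entries of X: X[0][0] = -1, X[1][1] = 11, X[2][2] = -6, X[3][3] = 8.
tr(X) = -1 + 11 - 6 + 8 = 12.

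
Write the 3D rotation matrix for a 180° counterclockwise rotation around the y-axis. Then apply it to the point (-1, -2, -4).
R = [[-1, 0, 0], [0, 1, 0], [0, 0, -1]]; R·(-1, -2, -4) = (1, -2, 4)

Rotation matrix for 180° around y-axis:
cos(180°) = -1, sin(180°) = 0
R = [[-1, 0, 0], [0, 1, 0], [0, 0, -1]]
Apply to (-1, -2, -4): R·[-1, -2, -4]ᵀ = (1, -2, 4)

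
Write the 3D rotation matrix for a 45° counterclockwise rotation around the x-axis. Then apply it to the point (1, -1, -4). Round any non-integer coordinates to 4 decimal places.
R = [[1, 0, 0], [0, √2/2, -√2/2], [0, √2/2, √2/2]]; R·(1, -1, -4) = (1.0000, 2.1213, -3.5355)

Rotation matrix for 45° around x-axis:
cos(45°) = √2/2, sin(45°) = √2/2
R = [[1, 0, 0], [0, √2/2, -√2/2], [0, √2/2, √2/2]]
Apply to (1, -1, -4): R·[1, -1, -4]ᵀ = (1.0000, 2.1213, -3.5355)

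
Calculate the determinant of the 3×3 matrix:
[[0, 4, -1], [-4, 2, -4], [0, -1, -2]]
-36

Expansion along first row:
det = 0·det([[2,-4],[-1,-2]]) - 4·det([[-4,-4],[0,-2]]) + -1·det([[-4,2],[0,-1]])
    = 0·(2·-2 - -4·-1) - 4·(-4·-2 - -4·0) + -1·(-4·-1 - 2·0)
    = 0·-8 - 4·8 + -1·4
    = 0 + -32 + -4 = -36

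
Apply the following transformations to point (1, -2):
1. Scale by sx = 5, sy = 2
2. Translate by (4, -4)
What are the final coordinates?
(9, -8)

Step 1: Scale (1, -2) by (sx, sy) = (5, 2) → (5, -4)
Step 2: Translate by (4, -4) → (9, -8)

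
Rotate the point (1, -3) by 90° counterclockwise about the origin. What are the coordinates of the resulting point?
(3, 1)

Rotation matrix R(θ) = [[cos θ, -sin θ], [sin θ, cos θ]]; for θ = 90°:
R = [[0, -1], [1, 0]]
Result: R × [1, -3]ᵀ = [0·1 + (-1)·-3, 1·1 + (0)·-3]ᵀ = (3, 1)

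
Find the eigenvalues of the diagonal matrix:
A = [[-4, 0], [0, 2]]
λ₁ = -4, λ₂ = 2

The characteristic polynomial of A is det(A - λI) = (-4 - λ)(2 - λ) = 0.
The roots are λ = -4 and λ = 2, so the eigenvalues are the diagonal entries.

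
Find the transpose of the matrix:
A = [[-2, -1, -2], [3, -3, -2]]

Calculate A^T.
[[-2, 3], [-1, -3], [-2, -2]]

The transpose sends entry (i,j) to (j,i); rows become columns.
Row 0 of A: [-2, -1, -2] -> column 0 of A^T.
Row 1 of A: [3, -3, -2] -> column 1 of A^T.
A^T = [[-2, 3], [-1, -3], [-2, -2]]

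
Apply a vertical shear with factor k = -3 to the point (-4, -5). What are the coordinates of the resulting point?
(-4, 7)

Shear matrix for vertical shear with factor k = -3:
[[1, 0], [-3, 1]]
Result: (-4, -5) → (-4, 7)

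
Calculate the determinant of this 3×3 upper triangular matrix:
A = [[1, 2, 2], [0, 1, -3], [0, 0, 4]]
4

The determinant of a triangular matrix is the product of its diagonal entries (the off-diagonal entries above the diagonal do not affect it).
det(A) = (1) * (1) * (4) = 4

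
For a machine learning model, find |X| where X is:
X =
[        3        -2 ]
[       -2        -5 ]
det(X) = -19

For a 2×2 matrix [[a, b], [c, d]], det = a*d - b*c.
det(X) = (3)*(-5) - (-2)*(-2) = -15 - 4 = -19.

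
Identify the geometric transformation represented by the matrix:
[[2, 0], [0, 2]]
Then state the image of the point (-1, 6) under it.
uniform scaling by factor 2; image of (-1, 6) is (-2, 12)

This is a diagonal matrix with equal entries 2, so it scales both axes by the same factor 2.
The matrix [[2, 0], [0, 2]] represents: uniform scaling by factor 2.
Applying it to (-1, 6): [2·-1 + 0·6, 0·-1 + 2·6] = (-2, 12).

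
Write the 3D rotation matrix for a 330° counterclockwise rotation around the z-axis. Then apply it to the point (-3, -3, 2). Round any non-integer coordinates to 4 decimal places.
R = [[√3/2, 1/2, 0], [-1/2, √3/2, 0], [0, 0, 1]]; R·(-3, -3, 2) = (-4.0981, -1.0981, 2.0000)

Rotation matrix for 330° around z-axis:
cos(330°) = √3/2, sin(330°) = -1/2
R = [[√3/2, 1/2, 0], [-1/2, √3/2, 0], [0, 0, 1]]
Apply to (-3, -3, 2): R·[-3, -3, 2]ᵀ = (-4.0981, -1.0981, 2.0000)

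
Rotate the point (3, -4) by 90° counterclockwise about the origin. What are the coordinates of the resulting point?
(4, 3)

Rotation matrix R(θ) = [[cos θ, -sin θ], [sin θ, cos θ]]; for θ = 90°:
R = [[0, -1], [1, 0]]
Result: R × [3, -4]ᵀ = [0·3 + (-1)·-4, 1·3 + (0)·-4]ᵀ = (4, 3)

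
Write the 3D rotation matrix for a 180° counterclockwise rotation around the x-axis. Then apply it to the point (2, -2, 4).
R = [[1, 0, 0], [0, -1, 0], [0, 0, -1]]; R·(2, -2, 4) = (2, 2, -4)

Rotation matrix for 180° around x-axis:
cos(180°) = -1, sin(180°) = 0
R = [[1, 0, 0], [0, -1, 0], [0, 0, -1]]
Apply to (2, -2, 4): R·[2, -2, 4]ᵀ = (2, 2, -4)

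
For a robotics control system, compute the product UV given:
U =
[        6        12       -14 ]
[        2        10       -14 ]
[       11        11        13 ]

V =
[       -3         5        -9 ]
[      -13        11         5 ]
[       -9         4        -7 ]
UV =
[      -48       106       104 ]
[      -10        64       130 ]
[     -293       228      -135 ]

Matrix multiplication: (UV)[i][j] = sum over k of U[i][k] * V[k][j].
  (UV)[0][0] = (6)*(-3) + (12)*(-13) + (-14)*(-9) = -48
  (UV)[0][1] = (6)*(5) + (12)*(11) + (-14)*(4) = 106
  (UV)[0][2] = (6)*(-9) + (12)*(5) + (-14)*(-7) = 104
  (UV)[1][0] = (2)*(-3) + (10)*(-13) + (-14)*(-9) = -10
  (UV)[1][1] = (2)*(5) + (10)*(11) + (-14)*(4) = 64
  (UV)[1][2] = (2)*(-9) + (10)*(5) + (-14)*(-7) = 130
  (UV)[2][0] = (11)*(-3) + (11)*(-13) + (13)*(-9) = -293
  (UV)[2][1] = (11)*(5) + (11)*(11) + (13)*(4) = 228
  (UV)[2][2] = (11)*(-9) + (11)*(5) + (13)*(-7) = -135
UV =
[      -48       106       104 ]
[      -10        64       130 ]
[     -293       228      -135 ]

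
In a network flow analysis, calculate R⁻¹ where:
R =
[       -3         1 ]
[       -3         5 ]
det(R) = -12
R⁻¹ =
[    -5/12      1/12 ]
[     -1/4       1/4 ]

For a 2×2 matrix R = [[a, b], [c, d]] with det(R) ≠ 0, R⁻¹ = (1/det(R)) * [[d, -b], [-c, a]].
det(R) = (-3)*(5) - (1)*(-3) = -15 + 3 = -12.
R⁻¹ = (1/-12) * [[5, -1], [3, -3]].
Dividing each entry by -12 and reducing:
R⁻¹ =
[    -5/12      1/12 ]
[     -1/4       1/4 ]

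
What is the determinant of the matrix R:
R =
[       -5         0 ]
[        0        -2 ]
det(R) = 10

For a 2×2 matrix [[a, b], [c, d]], det = a*d - b*c.
det(R) = (-5)*(-2) - (0)*(0) = 10 - 0 = 10.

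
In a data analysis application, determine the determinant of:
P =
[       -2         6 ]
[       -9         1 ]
det(P) = 52

For a 2×2 matrix [[a, b], [c, d]], det = a*d - b*c.
det(P) = (-2)*(1) - (6)*(-9) = -2 + 54 = 52.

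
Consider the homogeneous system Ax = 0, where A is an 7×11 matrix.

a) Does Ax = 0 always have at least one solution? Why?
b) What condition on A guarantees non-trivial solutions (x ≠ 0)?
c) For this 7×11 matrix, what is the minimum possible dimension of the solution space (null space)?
a) Yes, x = 0 is always a solution. b) When A has linearly dependent columns (rank < n). c) Minimum nullity = 4.

a) x = 0 satisfies A·0 = 0, so the zero vector is always a solution.
b) Non-trivial solutions exist iff the columns of A are linearly dependent, equivalently rank(A) < n (the number of columns).
c) By rank-nullity, rank(A) + nullity(A) = n = 11. Since A has only 7 rows, rank(A) ≤ 7, so nullity(A) ≥ 11 - 7 = 4.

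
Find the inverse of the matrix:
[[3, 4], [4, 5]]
[[-5, 4], [4, -3]]

For [[a,b],[c,d]], inverse = (1/det)·[[d,-b],[-c,a]]
det = 3·5 - 4·4 = -1
Inverse = (1/-1)·[[5, -4], [-4, 3]]
        = [[-5, 4], [4, -3]]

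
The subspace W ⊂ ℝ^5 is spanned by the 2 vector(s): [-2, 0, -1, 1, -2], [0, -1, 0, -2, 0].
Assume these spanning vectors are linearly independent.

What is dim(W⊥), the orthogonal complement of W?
dim(W⊥) = 3

For any subspace W of ℝ^n, dim(W) + dim(W⊥) = n (the whole-space dimension).
Here the given 2 vectors are linearly independent, so dim(W) = 2.
Thus dim(W⊥) = n - dim(W) = 5 - 2 = 3.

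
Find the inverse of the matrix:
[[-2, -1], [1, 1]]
[[-1, -1], [1, 2]]

For [[a,b],[c,d]], inverse = (1/det)·[[d,-b],[-c,a]]
det = -2·1 - -1·1 = -1
Inverse = (1/-1)·[[1, 1], [-1, -2]]
        = [[-1, -1], [1, 2]]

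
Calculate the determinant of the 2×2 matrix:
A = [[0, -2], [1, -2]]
2

For A = [[a, b], [c, d]], det(A) = a*d - b*c.
det(A) = (0)*(-2) - (-2)*(1) = 0 - -2 = 2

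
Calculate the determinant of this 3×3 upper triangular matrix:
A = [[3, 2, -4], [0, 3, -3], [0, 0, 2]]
18

The determinant of a triangular matrix is the product of its diagonal entries (the off-diagonal entries above the diagonal do not affect it).
det(A) = (3) * (3) * (2) = 18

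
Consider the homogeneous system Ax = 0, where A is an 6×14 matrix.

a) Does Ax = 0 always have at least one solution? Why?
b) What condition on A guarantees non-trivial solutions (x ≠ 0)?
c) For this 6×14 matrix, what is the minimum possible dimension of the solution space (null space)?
a) Yes, x = 0 is always a solution. b) When A has linearly dependent columns (rank < n). c) Minimum nullity = 8.

a) x = 0 satisfies A·0 = 0, so the zero vector is always a solution.
b) Non-trivial solutions exist iff the columns of A are linearly dependent, equivalently rank(A) < n (the number of columns).
c) By rank-nullity, rank(A) + nullity(A) = n = 14. Since A has only 6 rows, rank(A) ≤ 6, so nullity(A) ≥ 14 - 6 = 8.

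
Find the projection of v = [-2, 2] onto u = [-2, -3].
[4/13, 6/13]

The projection of v onto u is proj_u(v) = ((v·u) / (u·u)) · u.
v·u = (-2)*(-2) + (2)*(-3) = -2.
u·u = (-2)*(-2) + (-3)*(-3) = 13.
coefficient = -2 / 13 = -2/13.
proj_u(v) = -2/13 · [-2, -3] = [4/13, 6/13].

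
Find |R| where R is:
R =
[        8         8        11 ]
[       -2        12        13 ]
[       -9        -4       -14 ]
det(R) = -812

Expand along row 0 (cofactor expansion): det(R) = a*(e*i - f*h) - b*(d*i - f*g) + c*(d*h - e*g), where the 3×3 is [[a, b, c], [d, e, f], [g, h, i]].
Minor M_00 = (12)*(-14) - (13)*(-4) = -168 + 52 = -116.
Minor M_01 = (-2)*(-14) - (13)*(-9) = 28 + 117 = 145.
Minor M_02 = (-2)*(-4) - (12)*(-9) = 8 + 108 = 116.
det(R) = (8)*(-116) - (8)*(145) + (11)*(116) = -928 - 1160 + 1276 = -812.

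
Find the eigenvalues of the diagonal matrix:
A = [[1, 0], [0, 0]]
λ₁ = 1, λ₂ = 0

The characteristic polynomial of A is det(A - λI) = (1 - λ)(0 - λ) = 0.
The roots are λ = 1 and λ = 0, so the eigenvalues are the diagonal entries.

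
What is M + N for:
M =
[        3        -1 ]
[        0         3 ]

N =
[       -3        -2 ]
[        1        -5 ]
M + N =
[        0        -3 ]
[        1        -2 ]

Matrix addition is elementwise: (M+N)[i][j] = M[i][j] + N[i][j].
  (M+N)[0][0] = (3) + (-3) = 0
  (M+N)[0][1] = (-1) + (-2) = -3
  (M+N)[1][0] = (0) + (1) = 1
  (M+N)[1][1] = (3) + (-5) = -2
M + N =
[        0        -3 ]
[        1        -2 ]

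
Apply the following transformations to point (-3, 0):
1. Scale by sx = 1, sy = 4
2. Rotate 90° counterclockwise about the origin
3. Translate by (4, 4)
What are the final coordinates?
(4, 1)

Step 1: Scale → (-3, 0)
Step 2: Rotate 90° → (0, -3)
Step 3: Translate → (4, 1)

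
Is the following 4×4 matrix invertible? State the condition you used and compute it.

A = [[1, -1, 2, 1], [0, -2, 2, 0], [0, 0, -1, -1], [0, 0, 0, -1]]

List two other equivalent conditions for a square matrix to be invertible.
Yes, invertible; det(A) = -2 ≠ 0. Equivalent conditions: rank(A) = 4; Ax = 0 has only the trivial solution; 0 is not an eigenvalue; the columns of A are linearly independent.

To check invertibility, compute det(A).
The given matrix is triangular, so det(A) equals the product of its diagonal entries = -2 ≠ 0.
Since det(A) ≠ 0, A is invertible.
Equivalent conditions for a square matrix A to be invertible:
- rank(A) = 4 (full rank).
- The homogeneous system Ax = 0 has only the trivial solution x = 0.
- 0 is not an eigenvalue of A.
- The columns (equivalently rows) of A are linearly independent.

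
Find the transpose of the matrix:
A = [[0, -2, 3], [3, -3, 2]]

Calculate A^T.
[[0, 3], [-2, -3], [3, 2]]

The transpose sends entry (i,j) to (j,i); rows become columns.
Row 0 of A: [0, -2, 3] -> column 0 of A^T.
Row 1 of A: [3, -3, 2] -> column 1 of A^T.
A^T = [[0, 3], [-2, -3], [3, 2]]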